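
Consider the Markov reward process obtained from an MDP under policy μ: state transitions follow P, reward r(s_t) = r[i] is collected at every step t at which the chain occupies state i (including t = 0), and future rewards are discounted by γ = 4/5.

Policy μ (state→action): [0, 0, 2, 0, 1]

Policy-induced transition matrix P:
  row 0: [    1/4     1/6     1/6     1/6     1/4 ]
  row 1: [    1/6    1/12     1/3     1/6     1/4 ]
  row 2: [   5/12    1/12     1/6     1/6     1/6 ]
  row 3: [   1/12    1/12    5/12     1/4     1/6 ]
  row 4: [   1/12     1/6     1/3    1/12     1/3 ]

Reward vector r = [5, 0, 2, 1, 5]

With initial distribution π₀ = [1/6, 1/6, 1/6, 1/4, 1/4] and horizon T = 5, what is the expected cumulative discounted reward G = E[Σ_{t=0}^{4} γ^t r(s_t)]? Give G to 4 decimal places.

t=0: π = [0.1667, 0.1667, 0.1667, 0.2500, 0.2500], E[r] = 2.6667, γ^t·E[r] = 2.666667, running G = 2.666667
t=1: π = [0.1806, 0.1181, 0.2986, 0.1667, 0.2361], E[r] = 2.8472, γ^t·E[r] = 2.277778, running G = 4.944444
t=2: π = [0.2228, 0.1181, 0.2674, 0.1609, 0.2309], E[r] = 2.9641, γ^t·E[r] = 1.897037, running G = 6.841481
t=3: π = [0.2194, 0.1211, 0.2650, 0.1608, 0.2336], E[r] = 2.9558, γ^t·E[r] = 1.513383, running G = 8.354864
t=4: π = [0.2183, 0.1211, 0.2660, 0.1606, 0.2340], E[r] = 2.9542, γ^t·E[r] = 1.210038, running G = 9.564902

G = 9.5649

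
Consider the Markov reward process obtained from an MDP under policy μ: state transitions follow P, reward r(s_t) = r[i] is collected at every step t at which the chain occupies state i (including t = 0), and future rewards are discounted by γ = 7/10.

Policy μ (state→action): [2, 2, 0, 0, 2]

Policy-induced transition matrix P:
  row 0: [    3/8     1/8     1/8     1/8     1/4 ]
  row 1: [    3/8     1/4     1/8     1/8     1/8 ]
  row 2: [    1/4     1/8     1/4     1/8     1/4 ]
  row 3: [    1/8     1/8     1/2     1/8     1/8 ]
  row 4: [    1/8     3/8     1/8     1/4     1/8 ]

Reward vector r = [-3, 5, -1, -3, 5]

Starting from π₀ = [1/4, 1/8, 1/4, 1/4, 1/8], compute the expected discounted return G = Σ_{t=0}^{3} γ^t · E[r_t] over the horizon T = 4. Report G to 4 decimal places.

G = 0.1455

t=0: π = [0.2500, 0.1250, 0.2500, 0.2500, 0.1250], E[r] = -0.5000, γ^t·E[r] = -0.500000, running G = -0.500000
t=1: π = [0.2500, 0.1719, 0.2500, 0.1406, 0.1875], E[r] = 0.3750, γ^t·E[r] = 0.262500, running G = -0.237500
t=2: π = [0.2617, 0.1934, 0.2090, 0.1484, 0.1875], E[r] = 0.4648, γ^t·E[r] = 0.227773, running G = -0.009727
t=3: π = [0.2649, 0.1960, 0.2068, 0.1484, 0.1838], E[r] = 0.4526, γ^t·E[r] = 0.155254, running G = 0.145528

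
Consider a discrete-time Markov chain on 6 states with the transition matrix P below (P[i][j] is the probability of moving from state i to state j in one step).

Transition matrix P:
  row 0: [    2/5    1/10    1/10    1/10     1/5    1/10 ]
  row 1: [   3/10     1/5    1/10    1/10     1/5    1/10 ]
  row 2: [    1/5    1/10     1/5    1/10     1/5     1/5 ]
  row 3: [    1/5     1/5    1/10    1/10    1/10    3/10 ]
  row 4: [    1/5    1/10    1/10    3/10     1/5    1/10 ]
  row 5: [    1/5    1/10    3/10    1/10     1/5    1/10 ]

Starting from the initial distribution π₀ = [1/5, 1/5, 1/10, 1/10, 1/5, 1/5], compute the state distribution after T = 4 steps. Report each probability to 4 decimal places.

π = [0.2658, 0.1264, 0.1426, 0.1372, 0.1863, 0.1417]

t=0: π = [0.2000, 0.2000, 0.1000, 0.1000, 0.2000, 0.2000]
t=1: π = [0.2600, 0.1300, 0.1500, 0.1400, 0.1900, 0.1300]
t=2: π = [0.2650, 0.1270, 0.1410, 0.1380, 0.1860, 0.1430]
t=3: π = [0.2657, 0.1265, 0.1427, 0.1372, 0.1862, 0.1417]
t=4: π = [0.2658, 0.1264, 0.1426, 0.1372, 0.1863, 0.1417]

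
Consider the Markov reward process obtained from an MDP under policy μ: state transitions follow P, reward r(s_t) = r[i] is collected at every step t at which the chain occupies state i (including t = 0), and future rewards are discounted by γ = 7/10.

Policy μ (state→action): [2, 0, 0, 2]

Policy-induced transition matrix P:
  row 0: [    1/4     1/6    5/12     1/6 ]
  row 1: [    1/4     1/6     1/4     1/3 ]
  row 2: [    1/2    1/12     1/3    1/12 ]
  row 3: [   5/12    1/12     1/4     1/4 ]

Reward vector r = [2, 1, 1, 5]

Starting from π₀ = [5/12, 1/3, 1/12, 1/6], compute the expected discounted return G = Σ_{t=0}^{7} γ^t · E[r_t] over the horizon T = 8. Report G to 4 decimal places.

t=0: π = [0.4167, 0.3333, 0.0833, 0.1667], E[r] = 2.0833, γ^t·E[r] = 2.083333, running G = 2.083333
t=1: π = [0.2986, 0.1458, 0.3264, 0.2292], E[r] = 2.2153, γ^t·E[r] = 1.550694, running G = 3.634028
t=2: π = [0.3698, 0.1204, 0.3270, 0.1829], E[r] = 2.1013, γ^t·E[r] = 1.029624, running G = 4.663652
t=3: π = [0.3622, 0.1242, 0.3389, 0.1747], E[r] = 2.0611, γ^t·E[r] = 0.706958, running G = 5.370609
t=4: π = [0.3638, 0.1239, 0.3386, 0.1737], E[r] = 2.0586, γ^t·E[r] = 0.494264, running G = 5.864873
t=5: π = [0.3636, 0.1240, 0.3389, 0.1736], E[r] = 2.0579, γ^t·E[r] = 0.345866, running G = 6.210739
t=6: π = [0.3636, 0.1240, 0.3388, 0.1736], E[r] = 2.0579, γ^t·E[r] = 0.242105, running G = 6.452844
t=7: π = [0.3636, 0.1240, 0.3388, 0.1736], E[r] = 2.0579, γ^t·E[r] = 0.169473, running G = 6.622317

G = 6.6223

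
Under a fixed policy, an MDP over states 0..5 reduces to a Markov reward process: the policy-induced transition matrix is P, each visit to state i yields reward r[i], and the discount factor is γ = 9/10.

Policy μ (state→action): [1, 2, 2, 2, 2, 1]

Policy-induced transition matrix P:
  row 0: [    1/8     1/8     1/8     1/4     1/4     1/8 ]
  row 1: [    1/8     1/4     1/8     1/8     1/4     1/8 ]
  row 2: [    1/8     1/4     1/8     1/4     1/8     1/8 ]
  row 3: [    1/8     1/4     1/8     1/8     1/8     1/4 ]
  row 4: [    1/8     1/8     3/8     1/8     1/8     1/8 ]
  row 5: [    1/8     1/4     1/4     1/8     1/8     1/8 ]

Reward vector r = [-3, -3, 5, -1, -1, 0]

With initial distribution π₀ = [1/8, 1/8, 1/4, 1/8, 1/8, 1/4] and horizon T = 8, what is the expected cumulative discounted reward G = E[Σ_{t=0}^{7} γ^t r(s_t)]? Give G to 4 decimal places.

G = -1.7452

t=0: π = [0.1250, 0.1250, 0.2500, 0.1250, 0.1250, 0.2500], E[r] = 0.2500, γ^t·E[r] = 0.250000, running G = 0.250000
t=1: π = [0.1250, 0.2188, 0.1875, 0.1719, 0.1563, 0.1406], E[r] = -0.4219, γ^t·E[r] = -0.379688, running G = -0.129688
t=2: π = [0.1250, 0.2148, 0.1816, 0.1641, 0.1680, 0.1465], E[r] = -0.4434, γ^t·E[r] = -0.359121, running G = -0.488809
t=3: π = [0.1250, 0.2134, 0.1853, 0.1633, 0.1675, 0.1455], E[r] = -0.4194, γ^t·E[r] = -0.305767, running G = -0.794576
t=4: π = [0.1250, 0.2134, 0.1851, 0.1638, 0.1673, 0.1454], E[r] = -0.4211, γ^t·E[r] = -0.276292, running G = -1.070867
t=5: π = [0.1250, 0.2135, 0.1850, 0.1638, 0.1673, 0.1455], E[r] = -0.4214, γ^t·E[r] = -0.248858, running G = -1.319726
t=6: π = [0.1250, 0.2135, 0.1850, 0.1638, 0.1673, 0.1455], E[r] = -0.4214, γ^t·E[r] = -0.223945, running G = -1.543670
t=7: π = [0.1250, 0.2135, 0.1850, 0.1638, 0.1673, 0.1455], E[r] = -0.4214, γ^t·E[r] = -0.201550, running G = -1.745220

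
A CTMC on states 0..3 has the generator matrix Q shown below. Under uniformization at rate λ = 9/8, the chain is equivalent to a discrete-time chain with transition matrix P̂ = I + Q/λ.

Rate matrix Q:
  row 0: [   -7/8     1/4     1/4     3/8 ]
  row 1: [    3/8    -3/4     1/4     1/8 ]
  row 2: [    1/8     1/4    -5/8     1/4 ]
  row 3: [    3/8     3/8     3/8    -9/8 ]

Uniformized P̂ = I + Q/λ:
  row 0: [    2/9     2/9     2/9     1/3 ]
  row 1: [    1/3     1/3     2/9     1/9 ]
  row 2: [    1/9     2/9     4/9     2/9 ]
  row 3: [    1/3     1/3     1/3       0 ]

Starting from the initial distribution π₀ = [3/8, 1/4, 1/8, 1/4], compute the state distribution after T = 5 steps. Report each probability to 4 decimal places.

π = [0.2378, 0.2723, 0.3112, 0.1787]

t=0: π = [0.3750, 0.2500, 0.1250, 0.2500]
t=1: π = [0.2639, 0.2778, 0.2778, 0.1806]
t=2: π = [0.2423, 0.2731, 0.3040, 0.1806]
t=3: π = [0.2389, 0.2726, 0.3098, 0.1787]
t=4: π = [0.2379, 0.2724, 0.3109, 0.1788]
t=5: π = [0.2378, 0.2723, 0.3112, 0.1787]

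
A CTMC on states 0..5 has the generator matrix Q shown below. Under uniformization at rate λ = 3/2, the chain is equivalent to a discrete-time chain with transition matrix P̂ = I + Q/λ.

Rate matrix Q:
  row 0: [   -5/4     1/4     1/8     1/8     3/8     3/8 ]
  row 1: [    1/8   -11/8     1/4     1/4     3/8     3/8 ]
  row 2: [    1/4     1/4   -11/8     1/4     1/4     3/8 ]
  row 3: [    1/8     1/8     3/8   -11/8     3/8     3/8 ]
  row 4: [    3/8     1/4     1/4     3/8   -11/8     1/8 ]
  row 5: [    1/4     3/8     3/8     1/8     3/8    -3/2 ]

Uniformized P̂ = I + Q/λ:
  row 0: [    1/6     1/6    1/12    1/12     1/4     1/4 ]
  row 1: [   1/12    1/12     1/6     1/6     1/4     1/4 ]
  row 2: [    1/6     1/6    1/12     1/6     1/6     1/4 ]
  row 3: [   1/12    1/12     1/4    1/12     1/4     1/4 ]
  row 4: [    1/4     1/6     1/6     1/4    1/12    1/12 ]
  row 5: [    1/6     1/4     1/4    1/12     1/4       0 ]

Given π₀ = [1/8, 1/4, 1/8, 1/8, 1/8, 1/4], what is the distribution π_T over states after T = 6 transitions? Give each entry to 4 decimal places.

π = [0.1585, 0.1561, 0.1660, 0.1439, 0.2024, 0.1730]

t=0: π = [0.1250, 0.2500, 0.1250, 0.1250, 0.1250, 0.2500]
t=1: π = [0.1458, 0.1563, 0.1771, 0.1354, 0.2188, 0.1667]
t=2: π = [0.1606, 0.1563, 0.1649, 0.1476, 0.1988, 0.1719]
t=3: π = [0.1579, 0.1557, 0.1662, 0.1432, 0.2031, 0.1739]
t=4: π = [0.1587, 0.1563, 0.1661, 0.1440, 0.2023, 0.1727]
t=5: π = [0.1585, 0.1560, 0.1660, 0.1439, 0.2024, 0.1731]
t=6: π = [0.1585, 0.1561, 0.1660, 0.1439, 0.2024, 0.1730]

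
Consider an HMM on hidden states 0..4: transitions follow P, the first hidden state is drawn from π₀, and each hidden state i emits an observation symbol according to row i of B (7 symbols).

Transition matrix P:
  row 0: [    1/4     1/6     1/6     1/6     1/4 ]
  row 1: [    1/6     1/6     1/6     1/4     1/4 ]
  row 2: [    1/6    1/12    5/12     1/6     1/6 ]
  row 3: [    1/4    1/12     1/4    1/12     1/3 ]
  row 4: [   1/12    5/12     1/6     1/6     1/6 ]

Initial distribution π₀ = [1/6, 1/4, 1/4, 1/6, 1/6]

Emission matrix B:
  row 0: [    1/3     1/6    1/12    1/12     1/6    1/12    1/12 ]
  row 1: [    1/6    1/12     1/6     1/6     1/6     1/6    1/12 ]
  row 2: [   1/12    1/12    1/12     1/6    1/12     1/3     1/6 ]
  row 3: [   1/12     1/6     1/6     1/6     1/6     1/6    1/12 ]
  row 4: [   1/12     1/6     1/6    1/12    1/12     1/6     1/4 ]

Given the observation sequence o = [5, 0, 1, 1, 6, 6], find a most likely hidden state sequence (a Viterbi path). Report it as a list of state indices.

t=0: δ = [1.389e-02, 4.167e-02, 8.333e-02, 2.778e-02, 2.778e-02]  (obs o_0=5)
t=1: δ = [4.630e-03, 1.929e-03, 2.894e-03, 1.157e-03, 1.157e-03]  ψ = [2, 4, 2, 2, 2]  (obs o_1=0)
t=2: δ = [1.929e-04, 6.430e-05, 1.005e-04, 1.286e-04, 1.929e-04]  ψ = [0, 0, 2, 0, 0]  (obs o_2=1)
t=3: δ = [8.038e-06, 6.698e-06, 3.489e-06, 5.358e-06, 8.038e-06]  ψ = [0, 4, 2, 0, 0]  (obs o_3=1)
t=4: δ = [1.674e-07, 2.791e-07, 2.423e-07, 1.395e-07, 5.023e-07]  ψ = [0, 4, 2, 1, 0]  (obs o_4=6)
t=5: δ = [3.876e-09, 1.744e-08, 1.682e-08, 6.977e-09, 2.093e-08]  ψ = [1, 4, 2, 4, 4]  (obs o_5=6)
backtrack: best end state = 4; path = [2, 0, 0, 0, 4, 4]

path = [2, 0, 0, 0, 4, 4]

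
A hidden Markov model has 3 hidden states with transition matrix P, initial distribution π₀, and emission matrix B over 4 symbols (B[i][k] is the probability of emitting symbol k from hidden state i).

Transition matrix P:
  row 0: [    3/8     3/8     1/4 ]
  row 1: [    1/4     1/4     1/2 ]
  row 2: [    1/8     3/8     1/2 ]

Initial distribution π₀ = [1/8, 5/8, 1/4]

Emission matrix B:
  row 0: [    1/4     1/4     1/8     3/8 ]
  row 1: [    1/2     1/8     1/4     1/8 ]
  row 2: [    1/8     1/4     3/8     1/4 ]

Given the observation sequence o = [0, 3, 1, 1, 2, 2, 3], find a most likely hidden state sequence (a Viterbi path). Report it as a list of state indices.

path = [1, 2, 2, 2, 2, 2, 2]

t=0: δ = [3.125e-02, 3.125e-01, 3.125e-02]  (obs o_0=0)
t=1: δ = [2.930e-02, 9.766e-03, 3.906e-02]  ψ = [1, 1, 1]  (obs o_1=3)
t=2: δ = [2.747e-03, 1.831e-03, 4.883e-03]  ψ = [0, 2, 2]  (obs o_2=1)
t=3: δ = [2.575e-04, 2.289e-04, 6.104e-04]  ψ = [0, 2, 2]  (obs o_3=1)
t=4: δ = [1.207e-05, 5.722e-05, 1.144e-04]  ψ = [0, 2, 2]  (obs o_4=2)
t=5: δ = [1.788e-06, 1.073e-05, 2.146e-05]  ψ = [1, 2, 2]  (obs o_5=2)
t=6: δ = [1.006e-06, 1.006e-06, 2.682e-06]  ψ = [1, 2, 2]  (obs o_6=3)
backtrack: best end state = 2; path = [1, 2, 2, 2, 2, 2, 2]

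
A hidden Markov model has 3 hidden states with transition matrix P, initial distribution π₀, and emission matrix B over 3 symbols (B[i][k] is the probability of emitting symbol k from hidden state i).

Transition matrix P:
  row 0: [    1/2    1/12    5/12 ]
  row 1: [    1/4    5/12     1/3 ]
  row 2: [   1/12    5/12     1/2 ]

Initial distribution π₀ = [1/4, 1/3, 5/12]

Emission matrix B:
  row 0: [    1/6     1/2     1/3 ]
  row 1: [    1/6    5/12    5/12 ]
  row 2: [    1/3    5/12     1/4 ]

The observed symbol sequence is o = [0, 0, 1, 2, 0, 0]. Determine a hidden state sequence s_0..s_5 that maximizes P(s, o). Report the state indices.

t=0: δ = [4.167e-02, 5.556e-02, 1.389e-01]  (obs o_0=0)
t=1: δ = [3.472e-03, 9.645e-03, 2.315e-02]  ψ = [0, 2, 2]  (obs o_1=0)
t=2: δ = [1.206e-03, 4.019e-03, 4.823e-03]  ψ = [1, 2, 2]  (obs o_2=1)
t=3: δ = [3.349e-04, 8.372e-04, 6.028e-04]  ψ = [1, 2, 2]  (obs o_3=2)
t=4: δ = [3.489e-05, 5.814e-05, 1.005e-04]  ψ = [1, 1, 2]  (obs o_4=0)
t=5: δ = [2.907e-06, 6.977e-06, 1.674e-05]  ψ = [0, 2, 2]  (obs o_5=0)
backtrack: best end state = 2; path = [2, 2, 2, 2, 2, 2]

path = [2, 2, 2, 2, 2, 2]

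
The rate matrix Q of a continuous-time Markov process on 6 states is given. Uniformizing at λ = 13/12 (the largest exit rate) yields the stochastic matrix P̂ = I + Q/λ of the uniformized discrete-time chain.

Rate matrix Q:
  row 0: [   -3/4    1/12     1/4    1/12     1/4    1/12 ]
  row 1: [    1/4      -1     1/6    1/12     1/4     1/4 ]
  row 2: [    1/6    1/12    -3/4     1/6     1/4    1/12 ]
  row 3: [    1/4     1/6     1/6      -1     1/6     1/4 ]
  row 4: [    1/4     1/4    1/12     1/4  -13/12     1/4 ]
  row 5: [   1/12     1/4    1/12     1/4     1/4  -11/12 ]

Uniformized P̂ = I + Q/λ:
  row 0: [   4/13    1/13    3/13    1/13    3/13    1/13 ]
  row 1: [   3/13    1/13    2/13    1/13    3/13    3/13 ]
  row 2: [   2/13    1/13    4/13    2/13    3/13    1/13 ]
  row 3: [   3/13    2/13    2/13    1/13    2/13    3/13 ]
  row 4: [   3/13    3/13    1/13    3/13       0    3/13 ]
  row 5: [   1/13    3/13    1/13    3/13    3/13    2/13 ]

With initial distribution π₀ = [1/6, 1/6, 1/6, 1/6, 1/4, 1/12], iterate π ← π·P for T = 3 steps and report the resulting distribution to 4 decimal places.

t=0: π = [0.1667, 0.1667, 0.1667, 0.1667, 0.2500, 0.0833]
t=1: π = [0.2179, 0.1410, 0.1667, 0.1410, 0.1603, 0.1731]
t=2: π = [0.2081, 0.1391, 0.1706, 0.1410, 0.1829, 0.1583]
t=3: π = [0.2093, 0.1403, 0.1699, 0.1425, 0.1777, 0.1603]

π = [0.2093, 0.1403, 0.1699, 0.1425, 0.1777, 0.1603]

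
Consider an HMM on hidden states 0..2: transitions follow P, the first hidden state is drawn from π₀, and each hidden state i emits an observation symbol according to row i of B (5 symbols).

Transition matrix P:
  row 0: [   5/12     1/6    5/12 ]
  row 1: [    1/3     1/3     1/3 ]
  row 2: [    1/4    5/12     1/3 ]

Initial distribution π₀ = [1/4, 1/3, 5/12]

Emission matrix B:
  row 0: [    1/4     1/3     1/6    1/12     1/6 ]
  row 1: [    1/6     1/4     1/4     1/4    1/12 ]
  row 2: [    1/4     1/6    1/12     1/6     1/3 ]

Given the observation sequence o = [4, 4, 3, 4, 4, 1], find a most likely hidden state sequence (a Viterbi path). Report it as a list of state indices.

t=0: δ = [4.167e-02, 2.778e-02, 1.389e-01]  (obs o_0=4)
t=1: δ = [5.787e-03, 4.823e-03, 1.543e-02]  ψ = [2, 2, 2]  (obs o_1=4)
t=2: δ = [3.215e-04, 1.608e-03, 8.573e-04]  ψ = [2, 2, 2]  (obs o_2=3)
t=3: δ = [8.931e-05, 4.465e-05, 1.786e-04]  ψ = [1, 1, 1]  (obs o_3=4)
t=4: δ = [7.442e-06, 6.202e-06, 1.985e-05]  ψ = [2, 2, 2]  (obs o_4=4)
t=5: δ = [1.654e-06, 2.067e-06, 1.103e-06]  ψ = [2, 2, 2]  (obs o_5=1)
backtrack: best end state = 1; path = [2, 2, 1, 2, 2, 1]

path = [2, 2, 1, 2, 2, 1]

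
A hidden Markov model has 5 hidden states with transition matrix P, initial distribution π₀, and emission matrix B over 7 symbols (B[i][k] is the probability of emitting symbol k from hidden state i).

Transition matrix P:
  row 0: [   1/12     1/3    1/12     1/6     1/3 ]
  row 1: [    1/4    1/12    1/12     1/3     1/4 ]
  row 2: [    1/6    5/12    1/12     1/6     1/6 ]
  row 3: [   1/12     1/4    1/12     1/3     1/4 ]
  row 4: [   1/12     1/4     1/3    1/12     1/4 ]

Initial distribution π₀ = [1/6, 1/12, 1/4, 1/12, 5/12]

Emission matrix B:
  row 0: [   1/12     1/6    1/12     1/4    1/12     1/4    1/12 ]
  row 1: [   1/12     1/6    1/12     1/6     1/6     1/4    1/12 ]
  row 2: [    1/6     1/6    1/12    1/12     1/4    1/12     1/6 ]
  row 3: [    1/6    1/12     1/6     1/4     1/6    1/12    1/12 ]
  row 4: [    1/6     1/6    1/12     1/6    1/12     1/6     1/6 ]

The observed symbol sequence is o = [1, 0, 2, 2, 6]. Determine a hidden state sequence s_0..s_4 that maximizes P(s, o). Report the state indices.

path = [4, 2, 1, 3, 4]

t=0: δ = [2.778e-02, 1.389e-02, 4.167e-02, 6.944e-03, 6.944e-02]  (obs o_0=1)
t=1: δ = [5.787e-04, 1.447e-03, 3.858e-03, 1.157e-03, 2.894e-03]  ψ = [2, 2, 4, 2, 4]  (obs o_1=0)
t=2: δ = [5.358e-05, 1.340e-04, 8.038e-05, 1.072e-04, 6.028e-05]  ψ = [2, 2, 4, 2, 4]  (obs o_2=2)
t=3: δ = [2.791e-06, 2.791e-06, 1.674e-06, 7.442e-06, 2.791e-06]  ψ = [1, 2, 4, 1, 1]  (obs o_3=2)
t=4: δ = [5.814e-08, 1.550e-07, 1.550e-07, 2.067e-07, 3.101e-07]  ψ = [1, 3, 4, 3, 3]  (obs o_4=6)
backtrack: best end state = 4; path = [4, 2, 1, 3, 4]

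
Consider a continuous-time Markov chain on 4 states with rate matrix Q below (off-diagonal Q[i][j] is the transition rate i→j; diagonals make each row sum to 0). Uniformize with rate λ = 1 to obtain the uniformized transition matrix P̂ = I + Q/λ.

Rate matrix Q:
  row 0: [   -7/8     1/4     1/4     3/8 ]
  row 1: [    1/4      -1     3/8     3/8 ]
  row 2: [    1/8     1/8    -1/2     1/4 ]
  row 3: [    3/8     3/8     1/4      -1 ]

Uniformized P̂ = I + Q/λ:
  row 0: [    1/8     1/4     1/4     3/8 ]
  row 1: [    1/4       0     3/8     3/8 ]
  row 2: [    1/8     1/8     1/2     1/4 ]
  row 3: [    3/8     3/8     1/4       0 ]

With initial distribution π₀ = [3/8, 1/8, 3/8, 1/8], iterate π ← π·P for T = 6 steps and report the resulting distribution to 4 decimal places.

π = [0.2085, 0.1877, 0.3645, 0.2392]

t=0: π = [0.3750, 0.1250, 0.3750, 0.1250]
t=1: π = [0.1719, 0.1875, 0.3594, 0.2813]
t=2: π = [0.2188, 0.1934, 0.3633, 0.2246]
t=3: π = [0.2053, 0.1843, 0.3650, 0.2454]
t=4: π = [0.2094, 0.1890, 0.3643, 0.2374]
t=5: π = [0.2080, 0.1869, 0.3647, 0.2405]
t=6: π = [0.2085, 0.1877, 0.3645, 0.2392]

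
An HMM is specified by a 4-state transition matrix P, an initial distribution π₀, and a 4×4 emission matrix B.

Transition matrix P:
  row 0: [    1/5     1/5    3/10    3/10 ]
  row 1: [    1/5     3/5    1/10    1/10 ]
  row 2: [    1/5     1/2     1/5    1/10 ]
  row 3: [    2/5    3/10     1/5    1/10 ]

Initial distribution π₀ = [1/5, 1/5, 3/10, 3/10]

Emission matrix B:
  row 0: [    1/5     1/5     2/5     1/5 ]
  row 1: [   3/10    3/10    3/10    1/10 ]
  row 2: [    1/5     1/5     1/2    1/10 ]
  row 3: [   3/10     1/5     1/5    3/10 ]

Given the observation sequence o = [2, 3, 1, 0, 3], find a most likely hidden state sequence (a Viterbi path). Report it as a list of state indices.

t=0: δ = [8.000e-02, 6.000e-02, 1.500e-01, 6.000e-02]  (obs o_0=2)
t=1: δ = [6.000e-03, 7.500e-03, 3.000e-03, 7.200e-03]  ψ = [2, 2, 2, 0]  (obs o_1=3)
t=2: δ = [5.760e-04, 1.350e-03, 3.600e-04, 3.600e-04]  ψ = [3, 1, 0, 0]  (obs o_2=1)
t=3: δ = [5.400e-05, 2.430e-04, 3.456e-05, 5.184e-05]  ψ = [1, 1, 0, 0]  (obs o_3=0)
t=4: δ = [9.720e-06, 1.458e-05, 2.430e-06, 7.290e-06]  ψ = [1, 1, 1, 1]  (obs o_4=3)
backtrack: best end state = 1; path = [2, 1, 1, 1, 1]

path = [2, 1, 1, 1, 1]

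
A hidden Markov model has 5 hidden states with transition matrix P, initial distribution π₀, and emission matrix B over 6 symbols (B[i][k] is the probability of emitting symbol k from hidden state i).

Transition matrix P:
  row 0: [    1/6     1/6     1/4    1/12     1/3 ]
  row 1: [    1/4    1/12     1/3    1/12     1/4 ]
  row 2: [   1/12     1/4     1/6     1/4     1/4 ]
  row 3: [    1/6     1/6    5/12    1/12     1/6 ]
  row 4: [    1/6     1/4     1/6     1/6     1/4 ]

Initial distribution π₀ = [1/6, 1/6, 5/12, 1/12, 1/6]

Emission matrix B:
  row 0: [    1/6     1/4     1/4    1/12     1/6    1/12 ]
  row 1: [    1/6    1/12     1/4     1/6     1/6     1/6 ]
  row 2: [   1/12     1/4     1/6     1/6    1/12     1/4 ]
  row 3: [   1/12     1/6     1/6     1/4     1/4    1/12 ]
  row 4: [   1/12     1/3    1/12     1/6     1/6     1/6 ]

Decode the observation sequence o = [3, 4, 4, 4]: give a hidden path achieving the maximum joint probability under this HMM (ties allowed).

path = [2, 3, 2, 3]

t=0: δ = [1.389e-02, 2.778e-02, 6.944e-02, 2.083e-02, 2.778e-02]  (obs o_0=3)
t=1: δ = [1.157e-03, 2.894e-03, 9.645e-04, 4.340e-03, 2.894e-03]  ψ = [1, 2, 2, 2, 2]  (obs o_1=4)
t=2: δ = [1.206e-04, 1.206e-04, 1.507e-04, 1.206e-04, 1.206e-04]  ψ = [1, 3, 3, 4, 1]  (obs o_2=4)
t=3: δ = [5.023e-06, 6.279e-06, 4.186e-06, 9.419e-06, 6.698e-06]  ψ = [1, 2, 3, 2, 0]  (obs o_3=4)
backtrack: best end state = 3; path = [2, 3, 2, 3]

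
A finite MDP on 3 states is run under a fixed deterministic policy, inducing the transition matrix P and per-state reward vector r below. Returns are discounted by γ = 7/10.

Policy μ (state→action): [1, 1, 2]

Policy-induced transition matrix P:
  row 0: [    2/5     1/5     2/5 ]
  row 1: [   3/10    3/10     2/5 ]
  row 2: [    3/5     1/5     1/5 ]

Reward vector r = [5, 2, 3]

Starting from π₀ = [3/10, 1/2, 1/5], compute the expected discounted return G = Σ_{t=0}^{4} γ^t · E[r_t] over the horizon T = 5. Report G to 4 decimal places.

G = 9.5059

t=0: π = [0.3000, 0.5000, 0.2000], E[r] = 3.1000, γ^t·E[r] = 3.100000, running G = 3.100000
t=1: π = [0.3900, 0.2500, 0.3600], E[r] = 3.5300, γ^t·E[r] = 2.471000, running G = 5.571000
t=2: π = [0.4470, 0.2250, 0.3280], E[r] = 3.6690, γ^t·E[r] = 1.797810, running G = 7.368810
t=3: π = [0.4431, 0.2225, 0.3344], E[r] = 3.6637, γ^t·E[r] = 1.256649, running G = 8.625459
t=4: π = [0.4446, 0.2223, 0.3331], E[r] = 3.6670, γ^t·E[r] = 0.880449, running G = 9.505908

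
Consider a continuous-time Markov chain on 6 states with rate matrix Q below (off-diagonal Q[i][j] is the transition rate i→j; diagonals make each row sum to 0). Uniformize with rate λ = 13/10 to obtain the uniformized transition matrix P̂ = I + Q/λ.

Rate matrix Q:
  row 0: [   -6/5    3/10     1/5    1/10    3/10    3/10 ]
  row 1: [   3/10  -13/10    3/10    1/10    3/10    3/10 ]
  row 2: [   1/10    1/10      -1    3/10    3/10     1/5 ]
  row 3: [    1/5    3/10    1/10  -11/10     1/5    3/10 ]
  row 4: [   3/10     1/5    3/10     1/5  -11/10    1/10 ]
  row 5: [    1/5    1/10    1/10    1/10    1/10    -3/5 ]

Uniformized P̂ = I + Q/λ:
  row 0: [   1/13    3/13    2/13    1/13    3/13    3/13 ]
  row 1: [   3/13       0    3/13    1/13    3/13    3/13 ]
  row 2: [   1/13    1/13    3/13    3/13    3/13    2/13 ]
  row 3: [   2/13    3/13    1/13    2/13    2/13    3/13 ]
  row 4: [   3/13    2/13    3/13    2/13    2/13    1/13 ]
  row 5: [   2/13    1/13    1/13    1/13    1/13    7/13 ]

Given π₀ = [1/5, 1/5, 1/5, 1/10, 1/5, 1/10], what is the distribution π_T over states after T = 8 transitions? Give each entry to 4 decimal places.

t=0: π = [0.2000, 0.2000, 0.2000, 0.1000, 0.2000, 0.1000]
t=1: π = [0.1538, 0.1231, 0.1846, 0.1308, 0.1923, 0.2154]
t=2: π = [0.1521, 0.1260, 0.1657, 0.1302, 0.1728, 0.2533]
t=3: π = [0.1524, 0.1239, 0.1601, 0.1257, 0.1685, 0.2694]
t=4: π = [0.1523, 0.1231, 0.1583, 0.1242, 0.1667, 0.2754]
t=5: π = [0.1523, 0.1228, 0.1576, 0.1236, 0.1660, 0.2777]
t=6: π = [0.1522, 0.1227, 0.1573, 0.1234, 0.1658, 0.2785]
t=7: π = [0.1522, 0.1226, 0.1572, 0.1234, 0.1657, 0.2789]
t=8: π = [0.1522, 0.1226, 0.1572, 0.1233, 0.1656, 0.2790]

π = [0.1522, 0.1226, 0.1572, 0.1233, 0.1656, 0.2790]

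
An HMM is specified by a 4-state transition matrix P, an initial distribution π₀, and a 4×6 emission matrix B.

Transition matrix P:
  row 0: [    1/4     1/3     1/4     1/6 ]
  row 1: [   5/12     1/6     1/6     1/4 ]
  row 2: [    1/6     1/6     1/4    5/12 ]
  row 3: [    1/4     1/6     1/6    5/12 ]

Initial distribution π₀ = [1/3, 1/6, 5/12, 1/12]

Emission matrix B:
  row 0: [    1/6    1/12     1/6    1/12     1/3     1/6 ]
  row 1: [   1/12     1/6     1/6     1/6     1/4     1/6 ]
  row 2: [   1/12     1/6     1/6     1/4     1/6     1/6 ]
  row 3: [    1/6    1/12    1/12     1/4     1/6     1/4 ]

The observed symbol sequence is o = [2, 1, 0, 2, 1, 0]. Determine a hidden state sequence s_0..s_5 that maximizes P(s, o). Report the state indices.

t=0: δ = [5.556e-02, 2.778e-02, 6.944e-02, 6.944e-03]  (obs o_0=2)
t=1: δ = [1.157e-03, 3.086e-03, 2.894e-03, 2.411e-03]  ψ = [0, 0, 2, 2]  (obs o_1=1)
t=2: δ = [2.143e-04, 4.287e-05, 6.028e-05, 2.009e-04]  ψ = [1, 1, 2, 2]  (obs o_2=0)
t=3: δ = [8.931e-06, 1.191e-05, 8.931e-06, 6.977e-06]  ψ = [0, 0, 0, 3]  (obs o_3=2)
t=4: δ = [4.135e-07, 4.961e-07, 3.721e-07, 3.101e-07]  ψ = [1, 0, 0, 2]  (obs o_4=1)
t=5: δ = [3.445e-08, 1.148e-08, 8.614e-09, 2.584e-08]  ψ = [1, 0, 0, 2]  (obs o_5=0)
backtrack: best end state = 0; path = [0, 1, 0, 0, 1, 0]

path = [0, 1, 0, 0, 1, 0]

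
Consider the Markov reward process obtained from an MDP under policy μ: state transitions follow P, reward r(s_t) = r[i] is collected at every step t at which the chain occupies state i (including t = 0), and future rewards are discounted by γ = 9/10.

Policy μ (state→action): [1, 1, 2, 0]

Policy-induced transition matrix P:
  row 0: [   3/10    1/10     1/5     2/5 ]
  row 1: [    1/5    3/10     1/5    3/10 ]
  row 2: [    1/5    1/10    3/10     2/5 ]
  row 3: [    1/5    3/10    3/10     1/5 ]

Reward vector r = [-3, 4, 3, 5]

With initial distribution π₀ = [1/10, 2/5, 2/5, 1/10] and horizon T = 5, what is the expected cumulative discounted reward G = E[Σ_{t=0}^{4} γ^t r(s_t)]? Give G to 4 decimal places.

G = 10.8565

t=0: π = [0.1000, 0.4000, 0.4000, 0.1000], E[r] = 3.0000, γ^t·E[r] = 3.000000, running G = 3.000000
t=1: π = [0.2100, 0.2000, 0.2500, 0.3400], E[r] = 2.6200, γ^t·E[r] = 2.358000, running G = 5.358000
t=2: π = [0.2210, 0.2080, 0.2590, 0.3120], E[r] = 2.5060, γ^t·E[r] = 2.029860, running G = 7.387860
t=3: π = [0.2221, 0.2040, 0.2571, 0.3168], E[r] = 2.5050, γ^t·E[r] = 1.826145, running G = 9.214005
t=4: π = [0.2222, 0.2042, 0.2574, 0.3162], E[r] = 2.5034, γ^t·E[r] = 1.642468, running G = 10.856473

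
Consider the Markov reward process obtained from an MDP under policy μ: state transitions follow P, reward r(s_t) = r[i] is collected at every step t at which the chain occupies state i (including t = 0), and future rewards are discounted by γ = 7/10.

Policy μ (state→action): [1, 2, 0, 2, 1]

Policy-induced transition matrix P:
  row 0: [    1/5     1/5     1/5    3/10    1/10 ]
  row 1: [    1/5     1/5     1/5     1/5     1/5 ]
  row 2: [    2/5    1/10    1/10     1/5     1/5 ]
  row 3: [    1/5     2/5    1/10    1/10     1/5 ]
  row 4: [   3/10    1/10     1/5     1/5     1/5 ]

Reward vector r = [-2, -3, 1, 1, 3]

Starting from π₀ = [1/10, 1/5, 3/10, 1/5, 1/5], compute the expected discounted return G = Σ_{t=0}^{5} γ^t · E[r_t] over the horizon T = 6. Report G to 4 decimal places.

t=0: π = [0.1000, 0.2000, 0.3000, 0.2000, 0.2000], E[r] = 0.3000, γ^t·E[r] = 0.300000, running G = 0.300000
t=1: π = [0.2800, 0.1900, 0.1500, 0.1900, 0.1900], E[r] = -0.2200, γ^t·E[r] = -0.154000, running G = 0.146000
t=2: π = [0.2490, 0.2040, 0.1660, 0.2090, 0.1720], E[r] = -0.2190, γ^t·E[r] = -0.107310, running G = 0.038690
t=3: π = [0.2504, 0.2080, 0.1625, 0.2040, 0.1751], E[r] = -0.2330, γ^t·E[r] = -0.079919, running G = -0.041229
t=4: π = [0.2500, 0.2070, 0.1634, 0.2046, 0.1750], E[r] = -0.2283, γ^t·E[r] = -0.054808, running G = -0.096037
t=5: π = [0.2502, 0.2071, 0.1632, 0.2045, 0.1750], E[r] = -0.2289, γ^t·E[r] = -0.038469, running G = -0.134506

G = -0.1345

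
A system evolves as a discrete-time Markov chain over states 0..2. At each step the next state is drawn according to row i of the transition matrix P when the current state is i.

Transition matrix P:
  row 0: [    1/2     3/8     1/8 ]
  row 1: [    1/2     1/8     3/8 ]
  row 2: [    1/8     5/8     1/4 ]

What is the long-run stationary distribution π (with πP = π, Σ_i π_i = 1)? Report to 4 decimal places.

Balance equations π_j = Σ_i π_i·P[i][j]:
  π_0 = 1/2·π_0 + 1/2·π_1 + 1/8·π_2
  π_1 = 3/8·π_0 + 1/8·π_1 + 5/8·π_2
  normalize: π_0 + π_1 + π_2 = 1
Solving the linear system gives exactly π = [9/22, 23/66, 8/33].

π = [0.4091, 0.3485, 0.2424]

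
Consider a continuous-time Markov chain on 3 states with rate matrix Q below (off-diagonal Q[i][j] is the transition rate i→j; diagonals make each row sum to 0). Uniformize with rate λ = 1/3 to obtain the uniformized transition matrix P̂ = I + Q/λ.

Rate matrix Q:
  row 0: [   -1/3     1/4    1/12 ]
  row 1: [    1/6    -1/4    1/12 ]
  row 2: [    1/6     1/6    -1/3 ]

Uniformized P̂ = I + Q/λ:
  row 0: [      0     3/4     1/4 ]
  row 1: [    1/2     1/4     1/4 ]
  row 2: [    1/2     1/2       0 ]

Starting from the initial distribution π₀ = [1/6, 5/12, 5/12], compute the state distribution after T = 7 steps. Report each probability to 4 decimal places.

π = [0.3346, 0.4654, 0.2000]

t=0: π = [0.1667, 0.4167, 0.4167]
t=1: π = [0.4167, 0.4375, 0.1458]
t=2: π = [0.2917, 0.4948, 0.2135]
t=3: π = [0.3542, 0.4492, 0.1966]
t=4: π = [0.3229, 0.4762, 0.2008]
t=5: π = [0.3385, 0.4617, 0.1998]
t=6: π = [0.3307, 0.4692, 0.2001]
t=7: π = [0.3346, 0.4654, 0.2000]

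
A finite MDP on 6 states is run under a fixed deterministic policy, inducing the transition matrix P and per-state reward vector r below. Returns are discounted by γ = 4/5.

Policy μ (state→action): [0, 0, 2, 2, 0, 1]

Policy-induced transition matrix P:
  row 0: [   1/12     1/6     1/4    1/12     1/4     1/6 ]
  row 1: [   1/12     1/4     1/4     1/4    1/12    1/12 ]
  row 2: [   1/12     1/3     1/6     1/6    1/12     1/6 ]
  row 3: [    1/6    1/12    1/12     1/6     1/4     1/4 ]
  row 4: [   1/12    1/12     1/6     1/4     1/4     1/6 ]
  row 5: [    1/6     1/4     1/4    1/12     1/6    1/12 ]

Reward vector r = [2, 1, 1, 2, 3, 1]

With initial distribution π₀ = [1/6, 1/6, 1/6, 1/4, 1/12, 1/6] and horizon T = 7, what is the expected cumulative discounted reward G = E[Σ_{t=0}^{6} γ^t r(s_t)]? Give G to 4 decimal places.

G = 6.4034

t=0: π = [0.1667, 0.1667, 0.1667, 0.2500, 0.0833, 0.1667], E[r] = 1.5833, γ^t·E[r] = 1.583333, running G = 1.583333
t=1: π = [0.1181, 0.1944, 0.1875, 0.1597, 0.1806, 0.1597], E[r] = 1.6389, γ^t·E[r] = 1.311111, running G = 2.894444
t=2: π = [0.1100, 0.1991, 0.1927, 0.1748, 0.1730, 0.1505], E[r] = 1.6308, γ^t·E[r] = 1.043704, running G = 3.938148
t=3: π = [0.1104, 0.1989, 0.1904, 0.1760, 0.1722, 0.1521], E[r] = 1.6307, γ^t·E[r] = 0.834938, running G = 4.773086
t=4: π = [0.1107, 0.1986, 0.1905, 0.1757, 0.1724, 0.1521], E[r] = 1.6313, γ^t·E[r] = 0.668165, running G = 5.441251
t=5: π = [0.1106, 0.1986, 0.1905, 0.1757, 0.1725, 0.1521], E[r] = 1.6313, γ^t·E[r] = 0.534544, running G = 5.975795
t=6: π = [0.1106, 0.1986, 0.1905, 0.1757, 0.1725, 0.1521], E[r] = 1.6313, γ^t·E[r] = 0.427635, running G = 6.403430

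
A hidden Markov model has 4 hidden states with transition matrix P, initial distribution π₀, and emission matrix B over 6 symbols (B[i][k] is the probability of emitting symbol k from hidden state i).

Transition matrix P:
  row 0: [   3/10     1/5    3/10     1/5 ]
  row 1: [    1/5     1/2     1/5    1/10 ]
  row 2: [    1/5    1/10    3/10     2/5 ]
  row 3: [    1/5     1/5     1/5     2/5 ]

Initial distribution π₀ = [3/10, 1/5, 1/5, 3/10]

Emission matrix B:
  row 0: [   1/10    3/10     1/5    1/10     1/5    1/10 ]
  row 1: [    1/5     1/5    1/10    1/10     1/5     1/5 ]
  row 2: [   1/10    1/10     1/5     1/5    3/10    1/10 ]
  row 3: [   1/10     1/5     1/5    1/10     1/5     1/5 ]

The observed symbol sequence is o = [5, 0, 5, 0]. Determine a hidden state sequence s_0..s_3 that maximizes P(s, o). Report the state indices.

t=0: δ = [3.000e-02, 4.000e-02, 2.000e-02, 6.000e-02]  (obs o_0=5)
t=1: δ = [1.200e-03, 4.000e-03, 1.200e-03, 2.400e-03]  ψ = [3, 1, 3, 3]  (obs o_1=0)
t=2: δ = [8.000e-05, 4.000e-04, 8.000e-05, 1.920e-04]  ψ = [1, 1, 1, 3]  (obs o_2=5)
t=3: δ = [8.000e-06, 4.000e-05, 8.000e-06, 7.680e-06]  ψ = [1, 1, 1, 3]  (obs o_3=0)
backtrack: best end state = 1; path = [1, 1, 1, 1]

path = [1, 1, 1, 1]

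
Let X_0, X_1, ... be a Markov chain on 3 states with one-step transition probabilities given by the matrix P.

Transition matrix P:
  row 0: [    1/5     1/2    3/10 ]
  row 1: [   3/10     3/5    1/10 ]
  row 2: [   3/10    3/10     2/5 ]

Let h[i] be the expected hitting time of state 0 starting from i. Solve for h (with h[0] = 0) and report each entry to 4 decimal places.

h = [0.0000, 3.3333, 3.3333]

First-step conditioning: h[0] = 0; for i ≠ 0, h[i] = 1 + Σ_k P[i][k]·h[k].
  h[1] = 1 + 3/5·h[1] + 1/10·h[2]
  h[2] = 1 + 3/10·h[1] + 2/5·h[2]
Solving the 2×2 linear system over states ≠ 0 gives exactly h = [0, 10/3, 10/3] (h[0] = 0 is the target).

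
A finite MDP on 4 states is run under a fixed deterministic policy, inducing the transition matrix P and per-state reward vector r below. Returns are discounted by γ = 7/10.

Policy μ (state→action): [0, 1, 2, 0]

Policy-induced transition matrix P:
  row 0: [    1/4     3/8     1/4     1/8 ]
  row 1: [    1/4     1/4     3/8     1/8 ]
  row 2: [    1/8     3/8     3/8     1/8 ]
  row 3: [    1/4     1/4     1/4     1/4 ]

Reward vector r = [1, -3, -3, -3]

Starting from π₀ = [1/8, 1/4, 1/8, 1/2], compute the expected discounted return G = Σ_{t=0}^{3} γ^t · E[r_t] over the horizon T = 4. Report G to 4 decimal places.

G = -5.7378

t=0: π = [0.1250, 0.2500, 0.1250, 0.5000], E[r] = -2.5000, γ^t·E[r] = -2.500000, running G = -2.500000
t=1: π = [0.2344, 0.2813, 0.2969, 0.1875], E[r] = -2.0625, γ^t·E[r] = -1.443750, running G = -3.943750
t=2: π = [0.2129, 0.3164, 0.3223, 0.1484], E[r] = -2.1484, γ^t·E[r] = -1.052734, running G = -4.996484
t=3: π = [0.2097, 0.3169, 0.3298, 0.1436], E[r] = -2.1611, γ^t·E[r] = -0.741269, running G = -5.737753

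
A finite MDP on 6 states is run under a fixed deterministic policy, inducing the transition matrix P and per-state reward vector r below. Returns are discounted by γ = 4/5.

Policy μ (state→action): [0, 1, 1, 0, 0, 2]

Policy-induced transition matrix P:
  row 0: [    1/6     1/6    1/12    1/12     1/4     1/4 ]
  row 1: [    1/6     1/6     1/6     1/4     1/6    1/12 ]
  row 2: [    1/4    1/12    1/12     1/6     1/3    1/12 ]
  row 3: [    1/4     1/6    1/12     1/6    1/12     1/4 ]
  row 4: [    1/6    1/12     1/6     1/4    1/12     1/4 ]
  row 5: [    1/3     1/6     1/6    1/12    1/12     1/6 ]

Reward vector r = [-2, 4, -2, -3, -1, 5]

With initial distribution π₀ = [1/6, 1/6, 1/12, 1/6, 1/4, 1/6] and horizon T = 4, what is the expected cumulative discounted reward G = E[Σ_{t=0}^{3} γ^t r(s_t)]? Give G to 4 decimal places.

t=0: π = [0.1667, 0.1667, 0.0833, 0.1667, 0.2500, 0.1667], E[r] = 0.2500, γ^t·E[r] = 0.250000, running G = 0.250000
t=1: π = [0.2153, 0.1389, 0.1319, 0.1736, 0.1458, 0.1944], E[r] = 0.1667, γ^t·E[r] = 0.133333, running G = 0.383333
t=2: π = [0.2245, 0.1435, 0.1233, 0.1563, 0.1638, 0.1887], E[r] = 0.1892, γ^t·E[r] = 0.121111, running G = 0.504444
t=3: π = [0.2214, 0.1427, 0.1247, 0.1578, 0.1635, 0.1898], E[r] = 0.1909, γ^t·E[r] = 0.097728, running G = 0.602173

G = 0.6022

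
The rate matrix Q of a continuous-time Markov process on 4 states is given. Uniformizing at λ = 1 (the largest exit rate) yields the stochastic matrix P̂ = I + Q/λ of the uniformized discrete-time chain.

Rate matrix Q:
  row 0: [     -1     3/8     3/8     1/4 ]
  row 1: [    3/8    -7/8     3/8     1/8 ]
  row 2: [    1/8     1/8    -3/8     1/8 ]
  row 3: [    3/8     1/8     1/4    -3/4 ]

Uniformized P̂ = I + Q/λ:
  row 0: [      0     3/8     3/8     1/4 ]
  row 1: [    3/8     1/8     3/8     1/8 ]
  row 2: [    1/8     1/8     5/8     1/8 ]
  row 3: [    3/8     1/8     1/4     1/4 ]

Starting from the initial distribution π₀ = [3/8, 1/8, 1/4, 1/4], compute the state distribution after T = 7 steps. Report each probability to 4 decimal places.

t=0: π = [0.3750, 0.1250, 0.2500, 0.2500]
t=1: π = [0.1719, 0.2188, 0.4063, 0.2031]
t=2: π = [0.2090, 0.1680, 0.4512, 0.1719]
t=3: π = [0.1838, 0.1772, 0.4663, 0.1726]
t=4: π = [0.1895, 0.1710, 0.4700, 0.1696]
t=5: π = [0.1864, 0.1724, 0.4713, 0.1699]
t=6: π = [0.1873, 0.1716, 0.4716, 0.1695]
t=7: π = [0.1869, 0.1718, 0.4717, 0.1696]

π = [0.1869, 0.1718, 0.4717, 0.1696]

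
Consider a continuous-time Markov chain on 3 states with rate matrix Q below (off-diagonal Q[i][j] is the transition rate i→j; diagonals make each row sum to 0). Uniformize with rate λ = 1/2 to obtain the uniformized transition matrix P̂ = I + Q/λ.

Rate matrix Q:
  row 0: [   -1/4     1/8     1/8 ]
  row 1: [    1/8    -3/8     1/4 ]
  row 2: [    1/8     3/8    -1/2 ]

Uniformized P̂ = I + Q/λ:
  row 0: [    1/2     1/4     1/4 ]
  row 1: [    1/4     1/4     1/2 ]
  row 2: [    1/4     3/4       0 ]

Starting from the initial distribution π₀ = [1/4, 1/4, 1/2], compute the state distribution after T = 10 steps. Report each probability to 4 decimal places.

t=0: π = [0.2500, 0.2500, 0.5000]
t=1: π = [0.3125, 0.5000, 0.1875]
t=2: π = [0.3281, 0.3438, 0.3281]
t=3: π = [0.3320, 0.4141, 0.2539]
t=4: π = [0.3330, 0.3770, 0.2900]
t=5: π = [0.3333, 0.3950, 0.2717]
t=6: π = [0.3333, 0.3859, 0.2808]
t=7: π = [0.3333, 0.3904, 0.2763]
t=8: π = [0.3333, 0.3881, 0.2785]
t=9: π = [0.3333, 0.3893, 0.2774]
t=10: π = [0.3333, 0.3887, 0.2780]

π = [0.3333, 0.3887, 0.2780]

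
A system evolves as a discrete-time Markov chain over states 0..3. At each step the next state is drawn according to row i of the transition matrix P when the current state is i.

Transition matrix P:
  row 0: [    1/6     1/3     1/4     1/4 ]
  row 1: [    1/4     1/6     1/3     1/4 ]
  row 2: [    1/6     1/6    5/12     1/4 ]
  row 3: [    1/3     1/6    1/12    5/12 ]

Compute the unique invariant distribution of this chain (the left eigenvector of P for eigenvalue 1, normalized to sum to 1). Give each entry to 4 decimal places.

Balance equations π_j = Σ_i π_i·P[i][j]:
  π_0 = 1/6·π_0 + 1/4·π_1 + 1/6·π_2 + 1/3·π_3
  π_1 = 1/3·π_0 + 1/6·π_1 + 1/6·π_2 + 1/6·π_3
  π_2 = 1/4·π_0 + 1/3·π_1 + 5/12·π_2 + 1/12·π_3
  normalize: π_0 + π_1 + π_2 + π_3 = 1
Solving the linear system gives exactly π = [83/355, 73/355, 37/142, 3/10].

π = [0.2338, 0.2056, 0.2606, 0.3000]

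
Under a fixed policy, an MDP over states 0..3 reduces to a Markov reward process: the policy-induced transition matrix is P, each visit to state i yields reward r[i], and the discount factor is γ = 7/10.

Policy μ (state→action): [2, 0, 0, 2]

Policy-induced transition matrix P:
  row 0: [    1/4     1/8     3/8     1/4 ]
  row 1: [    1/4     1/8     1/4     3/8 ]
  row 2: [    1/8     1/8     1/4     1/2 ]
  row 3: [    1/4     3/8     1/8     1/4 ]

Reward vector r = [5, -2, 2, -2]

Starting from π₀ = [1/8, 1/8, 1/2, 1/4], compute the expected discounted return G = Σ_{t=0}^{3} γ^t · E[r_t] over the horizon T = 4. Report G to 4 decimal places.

G = 1.4380

t=0: π = [0.1250, 0.1250, 0.5000, 0.2500], E[r] = 0.8750, γ^t·E[r] = 0.875000, running G = 0.875000
t=1: π = [0.1875, 0.1875, 0.2344, 0.3906], E[r] = 0.2500, γ^t·E[r] = 0.175000, running G = 1.050000
t=2: π = [0.2207, 0.2227, 0.2246, 0.3320], E[r] = 0.4434, γ^t·E[r] = 0.217246, running G = 1.267246
t=3: π = [0.2219, 0.2080, 0.2361, 0.3340], E[r] = 0.4978, γ^t·E[r] = 0.170746, running G = 1.437992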